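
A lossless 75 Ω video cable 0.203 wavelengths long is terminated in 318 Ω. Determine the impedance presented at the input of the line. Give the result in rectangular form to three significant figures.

βl = 2π × 0.203 = 73.1°
tan(βl) = tan(73.1°) = 3.29
Z_in = Z_0·(Z_L + jZ_0·tanβl)/(Z_0 + jZ_L·tanβl)
     = 75·(318 + j247)/(75 + j1050)

Z_in ≈ 19.2 − j21.4 Ω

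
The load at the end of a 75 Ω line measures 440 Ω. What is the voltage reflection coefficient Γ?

Γ = (Z_L − Z_0)/(Z_L + Z_0) = (440 − 75)/(440 + 75) = 365/515

Γ = 0.709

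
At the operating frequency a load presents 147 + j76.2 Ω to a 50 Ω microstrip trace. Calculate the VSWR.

Γ = (Z_L − Z_0)/(Z_L + Z_0) = (97 + j76.2)/(197 + j76.2)
|Γ| = 123/211 = 0.584
VSWR = (1 + |Γ|)/(1 − |Γ|) = 1.58/0.416

VSWR ≈ 3.81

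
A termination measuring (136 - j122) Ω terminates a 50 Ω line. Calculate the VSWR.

VSWR ≈ 5.08

Γ = (Z_L − Z_0)/(Z_L + Z_0) = (86 − j122)/(186 − j122)
|Γ| = 149/222 = 0.671
VSWR = (1 + |Γ|)/(1 − |Γ|) = 1.67/0.329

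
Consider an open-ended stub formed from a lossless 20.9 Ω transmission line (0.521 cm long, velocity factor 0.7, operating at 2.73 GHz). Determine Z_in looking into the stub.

Z_in ≈ −j46.1 Ω

λ = v/f = 0.7·c / 2.73 GHz = 0.0769 m
βl = 2π·l/λ = 2π × 0.0677 = 24.4°
tan(βl) = 0.453
For an open-ended stub, Z_in = −jZ_0·cot(βl) = −jZ_0/tan(βl)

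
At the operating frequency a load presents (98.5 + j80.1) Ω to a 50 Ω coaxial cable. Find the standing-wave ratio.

VSWR ≈ 3.49

Γ = (Z_L − Z_0)/(Z_L + Z_0) = (48.5 + j80.1)/(148.5 + j80.1)
|Γ| = 93.6/169 = 0.555
VSWR = (1 + |Γ|)/(1 − |Γ|) = 1.55/0.445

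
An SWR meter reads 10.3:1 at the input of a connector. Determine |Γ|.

|Γ| ≈ 0.823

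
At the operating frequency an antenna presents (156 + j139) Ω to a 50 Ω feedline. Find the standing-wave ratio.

Γ = (Z_L − Z_0)/(Z_L + Z_0) = (106 + j139)/(206 + j139)
|Γ| = 175/249 = 0.703
VSWR = (1 + |Γ|)/(1 − |Γ|) = 1.7/0.297

VSWR ≈ 5.74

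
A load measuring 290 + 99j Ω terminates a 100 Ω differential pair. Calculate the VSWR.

Γ = (Z_L − Z_0)/(Z_L + Z_0) = (190 + j99)/(390 + j99)
|Γ| = 214/402 = 0.532
VSWR = (1 + |Γ|)/(1 − |Γ|) = 1.53/0.468

VSWR ≈ 3.28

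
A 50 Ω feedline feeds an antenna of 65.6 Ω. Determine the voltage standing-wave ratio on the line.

For a purely resistive load, VSWR = R_L/Z_0 or Z_0/R_L (whichever > 1) = 65.6/50

VSWR ≈ 1.31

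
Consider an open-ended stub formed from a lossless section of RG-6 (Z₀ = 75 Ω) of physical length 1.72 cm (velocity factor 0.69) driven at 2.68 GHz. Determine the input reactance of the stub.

X_in ≈ -13 Ω (capacitive)

λ = v/f = 0.69·c / 2.68 GHz = 0.0772 m
βl = 2π·l/λ = 2π × 0.223 = 80.2°
tan(βl) = 5.77
For an open-ended stub, Z_in = −jZ_0·cot(βl) = −jZ_0/tan(βl)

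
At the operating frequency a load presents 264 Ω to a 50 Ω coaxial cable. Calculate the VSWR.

VSWR ≈ 5.28

Γ = (264 − 50)/(264 + 50) = 0.682
VSWR = (1 + 0.682)/(1 − 0.682)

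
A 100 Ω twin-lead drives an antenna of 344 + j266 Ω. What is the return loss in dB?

RL ≈ 3.13 dB

Γ = (244 + j266)/(444 + j266), |Γ| = 0.697
RL = −20·log₁₀|Γ| = −20·log₁₀(0.697)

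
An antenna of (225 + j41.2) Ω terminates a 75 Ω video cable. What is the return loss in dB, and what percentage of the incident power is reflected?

Γ = (150 + j41.2)/(300 + j41.2), |Γ| = 0.514
RL = −20·log₁₀(0.514) = 5.79 dB
P_refl/P_inc = |Γ|² = 0.264

RL ≈ 5.79 dB; 26.4% of incident power reflected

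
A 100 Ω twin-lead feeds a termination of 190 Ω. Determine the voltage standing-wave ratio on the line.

VSWR ≈ 1.9

For a purely resistive load, VSWR = R_L/Z_0 or Z_0/R_L (whichever > 1) = 190/100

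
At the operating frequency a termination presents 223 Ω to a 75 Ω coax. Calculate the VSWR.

VSWR ≈ 2.97

Γ = (223 − 75)/(223 + 75) = 0.497
VSWR = (1 + 0.497)/(1 − 0.497)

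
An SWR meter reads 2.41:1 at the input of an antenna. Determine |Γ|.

|Γ| = (S − 1)/(S + 1) = (2.41 − 1)/(2.41 + 1) = 1.41/3.41

|Γ| ≈ 0.413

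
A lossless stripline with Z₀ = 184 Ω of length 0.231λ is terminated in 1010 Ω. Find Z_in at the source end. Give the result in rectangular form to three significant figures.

Z_in ≈ 34 − j21.3 Ω

βl = 2π × 0.231 = 83.2°
tan(βl) = tan(83.2°) = 8.34
Z_in = Z_0·(Z_L + jZ_0·tanβl)/(Z_0 + jZ_L·tanβl)
     = 184·(1010 + j1530)/(184 + j8420)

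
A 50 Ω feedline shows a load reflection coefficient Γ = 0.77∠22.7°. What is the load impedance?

Z_L ≈ 118 + j173 Ω

Z_L = Z_0·(1 + Γ)/(1 − Γ) = 50·(1.71 + j0.297)/(0.29 − j0.297)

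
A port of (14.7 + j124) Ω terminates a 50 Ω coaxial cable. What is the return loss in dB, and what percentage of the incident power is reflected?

Γ = (-35.3 + j124)/(64.7 + j124), |Γ| = 0.922
RL = −20·log₁₀(0.922) = 0.707 dB
P_refl/P_inc = |Γ|² = 0.85

RL ≈ 0.707 dB; 85% of incident power reflected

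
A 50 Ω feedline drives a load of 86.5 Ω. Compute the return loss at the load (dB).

Γ = (86.5 − 50)/(86.5 + 50) = 0.267
RL = −20·log₁₀|Γ| = −20·log₁₀(0.267)

RL ≈ 11.5 dB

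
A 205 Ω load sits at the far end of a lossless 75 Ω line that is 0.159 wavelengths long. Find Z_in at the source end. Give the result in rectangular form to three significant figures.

βl = 2π × 0.159 = 57.2°
tan(βl) = tan(57.2°) = 1.55
Z_in = Z_0·(Z_L + jZ_0·tanβl)/(Z_0 + jZ_L·tanβl)
     = 75·(205 + j117)/(75 + j319)

Z_in ≈ 36.8 − j39.6 Ω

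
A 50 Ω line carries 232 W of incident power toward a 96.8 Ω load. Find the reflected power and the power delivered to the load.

Γ = (96.8 − 50)/(96.8 + 50) = 0.319
|Γ|² = 0.102
P_refl = |Γ|²·P_inc = 23.6 W, P_del = (1 − |Γ|²)·P_inc = 208 W

P_reflected ≈ 23.6 W; P_delivered ≈ 208 W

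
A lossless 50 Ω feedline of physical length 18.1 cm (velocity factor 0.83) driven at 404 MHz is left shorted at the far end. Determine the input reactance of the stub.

λ = v/f = 0.83·c / 404 MHz = 0.616 m
βl = 2π·l/λ = 2π × 0.294 = 106°
tan(βl) = -3.55
For a shorted stub, Z_in = jZ_0·tan(βl)

X_in ≈ -178 Ω (capacitive)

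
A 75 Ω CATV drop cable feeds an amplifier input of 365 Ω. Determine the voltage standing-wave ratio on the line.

Γ = (365 − 75)/(365 + 75) = 0.659
VSWR = (1 + 0.659)/(1 − 0.659)

VSWR ≈ 4.87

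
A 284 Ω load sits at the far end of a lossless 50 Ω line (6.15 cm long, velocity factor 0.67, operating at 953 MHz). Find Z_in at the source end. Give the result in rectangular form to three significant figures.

λ = v/f = 0.67·c / 953 MHz = 0.211 m
βl = 2π·l/λ = 2π × 0.292 = 105°
tan(βl) = tan(105°) = -3.74
Z_in = Z_0·(Z_L + jZ_0·tanβl)/(Z_0 + jZ_L·tanβl)
     = 50·(284 − j187)/(50 − j1060)

Z_in ≈ 9.41 + j12.9 Ω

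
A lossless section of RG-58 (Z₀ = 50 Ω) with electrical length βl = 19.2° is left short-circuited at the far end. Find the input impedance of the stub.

tan(βl) = 0.348
For a short-circuited stub, Z_in = jZ_0·tan(βl)

Z_in ≈ +j17.4 Ω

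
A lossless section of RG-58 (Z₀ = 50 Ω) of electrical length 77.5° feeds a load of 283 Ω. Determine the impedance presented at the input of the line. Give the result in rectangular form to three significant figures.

Z_in ≈ 9.25 − j10.7 Ω

tan(βl) = tan(77.5°) = 4.51
Z_in = Z_0·(Z_L + jZ_0·tanβl)/(Z_0 + jZ_L·tanβl)
     = 50·(283 + j226)/(50 + j1280)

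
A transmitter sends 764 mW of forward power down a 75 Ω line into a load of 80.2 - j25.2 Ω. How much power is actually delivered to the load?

|Γ| = |(5.2 − j25.2)/(155.2 − j25.2)| = 0.164
|Γ|² = 0.0268
P_refl = |Γ|²·P_inc = 20.5 mW, P_del = (1 − |Γ|²)·P_inc = 744 mW

P_delivered ≈ 744 mW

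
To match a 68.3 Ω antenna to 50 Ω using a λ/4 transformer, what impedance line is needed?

Z_qwt ≈ 58.4 Ω

Z_qwt = √(Z_0·R_L) = √(50 × 68.3) = √3415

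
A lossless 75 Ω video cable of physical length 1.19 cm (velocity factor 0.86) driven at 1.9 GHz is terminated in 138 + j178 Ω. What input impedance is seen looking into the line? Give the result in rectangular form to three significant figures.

Z_in ≈ 128 − j174 Ω

λ = v/f = 0.86·c / 1.9 GHz = 0.136 m
βl = 2π·l/λ = 2π × 0.0876 = 31.5°
tan(βl) = tan(31.5°) = 0.614
Z_in = Z_0·(Z_L + jZ_0·tanβl)/(Z_0 + jZ_L·tanβl)
     = 75·(138 + j224)/(-34.3 + j84.7)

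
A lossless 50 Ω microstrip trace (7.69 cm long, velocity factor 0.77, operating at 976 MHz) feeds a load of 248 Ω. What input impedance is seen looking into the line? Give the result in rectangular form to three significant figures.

Z_in ≈ 12.6 + j24.2 Ω

λ = v/f = 0.77·c / 976 MHz = 0.237 m
βl = 2π·l/λ = 2π × 0.325 = 117°
tan(βl) = tan(117°) = -1.97
Z_in = Z_0·(Z_L + jZ_0·tanβl)/(Z_0 + jZ_L·tanβl)
     = 50·(248 − j98.3)/(50 − j487)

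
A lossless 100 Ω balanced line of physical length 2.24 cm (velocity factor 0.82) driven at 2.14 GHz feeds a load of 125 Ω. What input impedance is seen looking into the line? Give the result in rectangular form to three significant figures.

Z_in ≈ 83.5 − j12 Ω

λ = v/f = 0.82·c / 2.14 GHz = 0.115 m
βl = 2π·l/λ = 2π × 0.195 = 70.2°
tan(βl) = tan(70.2°) = 2.77
Z_in = Z_0·(Z_L + jZ_0·tanβl)/(Z_0 + jZ_L·tanβl)
     = 100·(125 + j277)/(100 + j346)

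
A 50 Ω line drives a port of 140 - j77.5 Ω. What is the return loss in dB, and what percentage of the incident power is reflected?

RL ≈ 4.75 dB; 33.5% of incident power reflected

Γ = (90 − j77.5)/(190 − j77.5), |Γ| = 0.579
RL = −20·log₁₀(0.579) = 4.75 dB
P_refl/P_inc = |Γ|² = 0.335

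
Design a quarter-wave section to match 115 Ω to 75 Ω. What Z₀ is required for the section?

Z_qwt = √(Z_0·R_L) = √(75 × 115) = √8625

Z_qwt ≈ 92.9 Ω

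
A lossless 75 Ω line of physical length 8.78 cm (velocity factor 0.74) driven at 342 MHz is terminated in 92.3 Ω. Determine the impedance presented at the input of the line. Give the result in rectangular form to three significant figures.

λ = v/f = 0.74·c / 342 MHz = 0.649 m
βl = 2π·l/λ = 2π × 0.135 = 48.7°
tan(βl) = tan(48.7°) = 1.14
Z_in = Z_0·(Z_L + jZ_0·tanβl)/(Z_0 + jZ_L·tanβl)
     = 75·(92.3 + j85.4)/(75 + j105)

Z_in ≈ 71.5 − j14.8 Ω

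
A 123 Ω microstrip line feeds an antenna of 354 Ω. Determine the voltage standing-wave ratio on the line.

VSWR ≈ 2.88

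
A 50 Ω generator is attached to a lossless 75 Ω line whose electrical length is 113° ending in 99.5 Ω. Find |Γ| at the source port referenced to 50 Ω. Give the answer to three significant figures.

tan(βl) = -2.36
Z_in = Z_0·(Z_L + jZ_0·tanβl)/(Z_0 + jZ_L·tanβl) = 60.5 + j12.5 Ω
Γ_s = (Z_in − Z_s)/(Z_in + Z_s) = (10.5 + j12.5)/(111 + j12.5), |Γ_s| = 0.147

|Γ| ≈ 0.147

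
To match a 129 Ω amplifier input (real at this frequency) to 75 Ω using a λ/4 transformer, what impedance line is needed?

Z_qwt ≈ 98.4 Ω

Z_qwt = √(Z_0·R_L) = √(75 × 129) = √9675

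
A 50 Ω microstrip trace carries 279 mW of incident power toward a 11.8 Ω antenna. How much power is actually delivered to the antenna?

P_delivered ≈ 172 mW

Γ = (11.8 − 50)/(11.8 + 50) = -0.618
|Γ|² = 0.382
P_refl = |Γ|²·P_inc = 107 mW, P_del = (1 − |Γ|²)·P_inc = 172 mW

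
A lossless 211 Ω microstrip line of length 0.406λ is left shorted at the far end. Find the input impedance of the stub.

βl = 2π × 0.406 = 146°
tan(βl) = -0.67
For a shorted stub, Z_in = jZ_0·tan(βl)

Z_in ≈ −j141 Ω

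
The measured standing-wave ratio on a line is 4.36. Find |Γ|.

|Γ| ≈ 0.627

|Γ| = (S − 1)/(S + 1) = (4.36 − 1)/(4.36 + 1) = 3.36/5.36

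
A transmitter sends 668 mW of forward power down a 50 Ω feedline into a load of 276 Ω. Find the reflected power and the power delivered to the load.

Γ = (276 − 50)/(276 + 50) = 0.693
|Γ|² = 0.481
P_refl = |Γ|²·P_inc = 321 mW, P_del = (1 − |Γ|²)·P_inc = 347 mW

P_reflected ≈ 321 mW; P_delivered ≈ 347 mW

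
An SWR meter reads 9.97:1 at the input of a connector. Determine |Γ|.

|Γ| ≈ 0.818

|Γ| = (S − 1)/(S + 1) = (9.97 − 1)/(9.97 + 1) = 8.97/11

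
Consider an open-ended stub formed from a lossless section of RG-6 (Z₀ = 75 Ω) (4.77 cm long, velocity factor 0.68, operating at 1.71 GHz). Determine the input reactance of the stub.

λ = v/f = 0.68·c / 1.71 GHz = 0.119 m
βl = 2π·l/λ = 2π × 0.4 = 144°
tan(βl) = -0.728
For an open-ended stub, Z_in = −jZ_0·cot(βl) = −jZ_0/tan(βl)

X_in ≈ 103 Ω (inductive)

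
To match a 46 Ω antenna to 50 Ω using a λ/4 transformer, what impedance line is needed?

Z_qwt ≈ 48 Ω

Z_qwt = √(Z_0·R_L) = √(50 × 46) = √2300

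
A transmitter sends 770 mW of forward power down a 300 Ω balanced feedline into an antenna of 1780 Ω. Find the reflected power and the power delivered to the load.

P_reflected ≈ 390 mW; P_delivered ≈ 380 mW

Γ = (1780 − 300)/(1780 + 300) = 0.712
|Γ|² = 0.506
P_refl = |Γ|²·P_inc = 390 mW, P_del = (1 − |Γ|²)·P_inc = 380 mW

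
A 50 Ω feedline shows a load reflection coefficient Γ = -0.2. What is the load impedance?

Z_L = Z_0·(1 + Γ)/(1 − Γ) = 50·(0.8)/(1.2)

Z_L ≈ 33.3 Ω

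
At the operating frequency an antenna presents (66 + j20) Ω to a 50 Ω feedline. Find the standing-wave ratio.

Γ = (Z_L − Z_0)/(Z_L + Z_0) = (16 + j20)/(116 + j20)
|Γ| = 25.6/118 = 0.218
VSWR = (1 + |Γ|)/(1 − |Γ|) = 1.22/0.782

VSWR ≈ 1.56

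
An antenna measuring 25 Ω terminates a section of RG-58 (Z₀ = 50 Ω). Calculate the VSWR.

VSWR ≈ 2

For a purely resistive load, VSWR = R_L/Z_0 or Z_0/R_L (whichever > 1) = 50/25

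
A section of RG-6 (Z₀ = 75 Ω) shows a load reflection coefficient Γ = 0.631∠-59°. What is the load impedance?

Z_L ≈ 60.3 − j108 Ω

Z_L = Z_0·(1 + Γ)/(1 − Γ) = 75·(1.32 − j0.541)/(0.675 + j0.541)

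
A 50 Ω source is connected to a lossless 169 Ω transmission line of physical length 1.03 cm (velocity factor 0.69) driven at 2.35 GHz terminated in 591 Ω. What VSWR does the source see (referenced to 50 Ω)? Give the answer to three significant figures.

λ = v/f = 0.69·c / 2.35 GHz = 0.0881 m
βl = 2π·l/λ = 2π × 0.117 = 42.1°
tan(βl) = 0.903
Z_in = Z_0·(Z_L + jZ_0·tanβl)/(Z_0 + jZ_L·tanβl) = 97.7 − j156 Ω
Γ_s = (Z_in − Z_s)/(Z_in + Z_s) = (47.7 − j156)/(148 − j156), |Γ_s| = 0.76
VSWR = (1 + |Γ_s|)/(1 − |Γ_s|)

VSWR ≈ 7.32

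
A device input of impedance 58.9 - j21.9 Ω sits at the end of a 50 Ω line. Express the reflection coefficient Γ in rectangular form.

Γ ≈ 0.117 − j0.177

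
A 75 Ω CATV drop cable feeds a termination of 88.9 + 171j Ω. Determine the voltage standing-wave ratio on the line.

Γ = (Z_L − Z_0)/(Z_L + Z_0) = (13.9 + j171)/(163.9 + j171)
|Γ| = 172/237 = 0.724
VSWR = (1 + |Γ|)/(1 − |Γ|) = 1.72/0.276

VSWR ≈ 6.25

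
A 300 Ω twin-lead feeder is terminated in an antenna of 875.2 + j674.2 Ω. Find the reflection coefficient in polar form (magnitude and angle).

Γ = (Z_L − Z_0)/(Z_L + Z_0) = (575.2 + j674.2)/(1175 + j674.2)
|Γ| = 886/1350 = 0.654

Γ ≈ 0.654 ∠ 19.7°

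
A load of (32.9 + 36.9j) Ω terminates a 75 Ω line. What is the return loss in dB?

RL ≈ 6.18 dB

Γ = (-42.1 + j36.9)/(107.9 + j36.9), |Γ| = 0.491
RL = −20·log₁₀|Γ| = −20·log₁₀(0.491)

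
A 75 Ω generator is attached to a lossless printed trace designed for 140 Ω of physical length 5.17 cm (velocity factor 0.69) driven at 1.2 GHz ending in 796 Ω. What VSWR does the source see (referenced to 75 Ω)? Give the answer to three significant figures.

λ = v/f = 0.69·c / 1.2 GHz = 0.172 m
βl = 2π·l/λ = 2π × 0.3 = 108°
tan(βl) = -3.1
Z_in = Z_0·(Z_L + jZ_0·tanβl)/(Z_0 + jZ_L·tanβl) = 27.1 + j43.7 Ω
Γ_s = (Z_in − Z_s)/(Z_in + Z_s) = (-47.9 + j43.7)/(102 + j43.7), |Γ_s| = 0.584
VSWR = (1 + |Γ_s|)/(1 − |Γ_s|)

VSWR ≈ 3.8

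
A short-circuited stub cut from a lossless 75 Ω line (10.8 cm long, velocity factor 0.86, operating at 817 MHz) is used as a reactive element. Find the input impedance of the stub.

λ = v/f = 0.86·c / 817 MHz = 0.316 m
βl = 2π·l/λ = 2π × 0.342 = 123°
tan(βl) = -1.53
For a short-circuited stub, Z_in = jZ_0·tan(βl)

Z_in ≈ −j115 Ω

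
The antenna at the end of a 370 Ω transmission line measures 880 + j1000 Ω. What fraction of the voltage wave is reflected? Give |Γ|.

|Γ| ≈ 0.701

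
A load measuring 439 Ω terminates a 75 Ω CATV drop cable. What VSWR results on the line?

For a purely resistive load, VSWR = R_L/Z_0 or Z_0/R_L (whichever > 1) = 439/75

VSWR ≈ 5.85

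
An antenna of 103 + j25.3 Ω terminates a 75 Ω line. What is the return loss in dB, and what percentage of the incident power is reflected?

RL ≈ 13.6 dB; 4.41% of incident power reflected

Γ = (28 + j25.3)/(178 + j25.3), |Γ| = 0.21
RL = −20·log₁₀(0.21) = 13.6 dB
P_refl/P_inc = |Γ|² = 0.0441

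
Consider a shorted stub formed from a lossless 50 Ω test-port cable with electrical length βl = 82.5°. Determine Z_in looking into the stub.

Z_in ≈ +j380 Ω

tan(βl) = 7.6
For a shorted stub, Z_in = jZ_0·tan(βl)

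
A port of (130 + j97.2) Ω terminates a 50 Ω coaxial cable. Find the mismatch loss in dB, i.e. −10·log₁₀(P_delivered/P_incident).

mismatch loss ≈ 2.07 dB

Γ = (80 + j97.2)/(180 + j97.2), |Γ| = 0.615
|Γ|² = 0.379, so P_del/P_inc = 1 − |Γ|² = 0.621
ML = −10·log₁₀(1 − |Γ|²)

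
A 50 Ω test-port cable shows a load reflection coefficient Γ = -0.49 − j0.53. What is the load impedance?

Z_L ≈ 9.58 − j21.2 Ω

Z_L = Z_0·(1 + Γ)/(1 − Γ) = 50·(0.51 − j0.53)/(1.49 + j0.53)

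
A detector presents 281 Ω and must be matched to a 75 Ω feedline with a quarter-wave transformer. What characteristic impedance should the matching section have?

Z_qwt = √(Z_0·R_L) = √(75 × 281) = √21080

Z_qwt ≈ 145 Ω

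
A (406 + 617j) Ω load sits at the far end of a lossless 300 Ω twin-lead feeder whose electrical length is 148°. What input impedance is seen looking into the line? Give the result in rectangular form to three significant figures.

tan(βl) = tan(148°) = -0.625
Z_in = Z_0·(Z_L + jZ_0·tanβl)/(Z_0 + jZ_L·tanβl)
     = 300·(406 + j430)/(686 − j254)

Z_in ≈ 95.1 + j223 Ω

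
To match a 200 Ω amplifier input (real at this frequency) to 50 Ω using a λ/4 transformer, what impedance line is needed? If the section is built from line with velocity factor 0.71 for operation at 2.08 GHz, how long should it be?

Z_qwt = √(Z_0·R_L) = √(50 × 200) = √10000
λ = 0.71·c/f = 0.102 m, so l = λ/4 = 0.0256 m

Z_qwt ≈ 100 Ω; length ≈ 2.56 cm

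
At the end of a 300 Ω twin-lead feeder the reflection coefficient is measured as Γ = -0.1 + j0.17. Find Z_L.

Z_L ≈ 233 + j82.3 Ω

Z_L = Z_0·(1 + Γ)/(1 − Γ) = 300·(0.9 + j0.17)/(1.1 − j0.17)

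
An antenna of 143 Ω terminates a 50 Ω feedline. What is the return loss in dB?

Γ = (143 − 50)/(143 + 50) = 0.482
RL = −20·log₁₀|Γ| = −20·log₁₀(0.482)

RL ≈ 6.34 dB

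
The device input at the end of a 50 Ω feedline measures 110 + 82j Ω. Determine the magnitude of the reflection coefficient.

|Γ| ≈ 0.565

Γ = (Z_L − Z_0)/(Z_L + Z_0) = (60 + j82)/(160 + j82)
|Γ| = 102/180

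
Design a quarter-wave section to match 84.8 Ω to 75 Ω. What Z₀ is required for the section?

Z_qwt = √(Z_0·R_L) = √(75 × 84.8) = √6360

Z_qwt ≈ 79.7 Ω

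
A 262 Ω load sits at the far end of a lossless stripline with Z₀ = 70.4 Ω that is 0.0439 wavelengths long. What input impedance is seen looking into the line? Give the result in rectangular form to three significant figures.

Z_in ≈ 134 − j121 Ω

βl = 2π × 0.0439 = 15.8°
tan(βl) = tan(15.8°) = 0.283
Z_in = Z_0·(Z_L + jZ_0·tanβl)/(Z_0 + jZ_L·tanβl)
     = 70.4·(262 + j19.9)/(70.4 + j74.2)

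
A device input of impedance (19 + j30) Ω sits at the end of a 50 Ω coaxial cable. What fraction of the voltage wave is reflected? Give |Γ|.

|Γ| ≈ 0.573

Γ = (Z_L − Z_0)/(Z_L + Z_0) = (-31 + j30)/(69 + j30)
|Γ| = 43.1/75.2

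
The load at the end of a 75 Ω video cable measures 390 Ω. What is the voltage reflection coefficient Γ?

Γ = 0.677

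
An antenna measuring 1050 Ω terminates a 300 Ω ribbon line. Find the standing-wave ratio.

VSWR ≈ 3.5

For a purely resistive load, VSWR = R_L/Z_0 or Z_0/R_L (whichever > 1) = 1050/300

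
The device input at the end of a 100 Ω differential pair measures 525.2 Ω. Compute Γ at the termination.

Γ = (Z_L − Z_0)/(Z_L + Z_0) = (525.2 − 100)/(525.2 + 100) = 425.2/625.2

Γ = 0.68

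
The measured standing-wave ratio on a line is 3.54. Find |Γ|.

|Γ| ≈ 0.559

|Γ| = (S − 1)/(S + 1) = (3.54 − 1)/(3.54 + 1) = 2.54/4.54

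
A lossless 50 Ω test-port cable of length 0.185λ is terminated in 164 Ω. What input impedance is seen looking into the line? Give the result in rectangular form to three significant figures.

Z_in ≈ 17.8 − j19.3 Ω

βl = 2π × 0.185 = 66.6°
tan(βl) = tan(66.6°) = 2.31
Z_in = Z_0·(Z_L + jZ_0·tanβl)/(Z_0 + jZ_L·tanβl)
     = 50·(164 + j116)/(50 + j379)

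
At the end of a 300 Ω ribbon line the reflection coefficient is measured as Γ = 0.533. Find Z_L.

Z_L ≈ 985 Ω

Z_L = Z_0·(1 + Γ)/(1 − Γ) = 300·(1.53)/(0.467)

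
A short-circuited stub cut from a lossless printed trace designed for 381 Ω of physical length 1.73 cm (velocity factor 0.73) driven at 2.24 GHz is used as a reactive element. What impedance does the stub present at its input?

Z_in ≈ +j771 Ω

λ = v/f = 0.73·c / 2.24 GHz = 0.0978 m
βl = 2π·l/λ = 2π × 0.177 = 63.7°
tan(βl) = 2.02
For a short-circuited stub, Z_in = jZ_0·tan(βl)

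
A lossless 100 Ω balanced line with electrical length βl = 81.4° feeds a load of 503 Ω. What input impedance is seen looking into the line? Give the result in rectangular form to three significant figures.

tan(βl) = tan(81.4°) = 6.61
Z_in = Z_0·(Z_L + jZ_0·tanβl)/(Z_0 + jZ_L·tanβl)
     = 100·(503 + j661)/(100 + j3330)

Z_in ≈ 20.3 − j14.5 Ω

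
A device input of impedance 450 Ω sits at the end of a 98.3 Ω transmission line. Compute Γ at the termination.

Γ = (Z_L − Z_0)/(Z_L + Z_0) = (450 − 98.3)/(450 + 98.3) = 351.7/548.3

Γ = 0.641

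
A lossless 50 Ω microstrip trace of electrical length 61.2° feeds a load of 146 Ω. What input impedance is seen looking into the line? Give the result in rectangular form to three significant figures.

Z_in ≈ 21.5 − j23.4 Ω

tan(βl) = tan(61.2°) = 1.82
Z_in = Z_0·(Z_L + jZ_0·tanβl)/(Z_0 + jZ_L·tanβl)
     = 50·(146 + j90.9)/(50 + j266)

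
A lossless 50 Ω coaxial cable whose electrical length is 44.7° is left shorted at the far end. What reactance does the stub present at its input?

X_in ≈ 49.5 Ω (inductive)

tan(βl) = 0.99
For a shorted stub, Z_in = jZ_0·tan(βl)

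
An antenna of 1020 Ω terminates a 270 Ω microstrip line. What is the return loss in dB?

RL ≈ 4.71 dB

Γ = (1020 − 270)/(1020 + 270) = 0.581
RL = −20·log₁₀|Γ| = −20·log₁₀(0.581)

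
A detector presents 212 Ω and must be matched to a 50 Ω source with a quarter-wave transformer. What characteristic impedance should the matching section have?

Z_qwt = √(Z_0·R_L) = √(50 × 212) = √10600

Z_qwt ≈ 103 Ω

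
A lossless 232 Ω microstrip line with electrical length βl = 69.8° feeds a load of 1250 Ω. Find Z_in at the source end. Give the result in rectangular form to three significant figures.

tan(βl) = tan(69.8°) = 2.72
Z_in = Z_0·(Z_L + jZ_0·tanβl)/(Z_0 + jZ_L·tanβl)
     = 232·(1250 + j631)/(232 + j3400)

Z_in ≈ 48.7 − j82 Ω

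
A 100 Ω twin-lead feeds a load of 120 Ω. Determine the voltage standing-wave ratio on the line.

Γ = (120 − 100)/(120 + 100) = 0.0909
VSWR = (1 + 0.0909)/(1 − 0.0909)

VSWR ≈ 1.2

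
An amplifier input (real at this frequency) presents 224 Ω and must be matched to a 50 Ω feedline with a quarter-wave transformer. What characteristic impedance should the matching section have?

Z_qwt = √(Z_0·R_L) = √(50 × 224) = √11200

Z_qwt ≈ 106 Ω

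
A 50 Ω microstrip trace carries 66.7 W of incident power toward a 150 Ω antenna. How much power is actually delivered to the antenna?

Γ = (150 − 50)/(150 + 50) = 0.5
|Γ|² = 0.25
P_refl = |Γ|²·P_inc = 16.7 W, P_del = (1 − |Γ|²)·P_inc = 50 W

P_delivered ≈ 50 W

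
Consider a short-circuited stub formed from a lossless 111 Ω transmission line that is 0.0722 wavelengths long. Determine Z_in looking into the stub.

Z_in ≈ +j54.1 Ω

βl = 2π × 0.0722 = 26°
tan(βl) = 0.488
For a short-circuited stub, Z_in = jZ_0·tan(βl)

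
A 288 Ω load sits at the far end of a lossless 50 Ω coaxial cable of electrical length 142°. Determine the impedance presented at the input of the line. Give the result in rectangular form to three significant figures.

Z_in ≈ 21.8 + j59.1 Ω

tan(βl) = tan(142°) = -0.781
Z_in = Z_0·(Z_L + jZ_0·tanβl)/(Z_0 + jZ_L·tanβl)
     = 50·(288 − j39.1)/(50 − j225)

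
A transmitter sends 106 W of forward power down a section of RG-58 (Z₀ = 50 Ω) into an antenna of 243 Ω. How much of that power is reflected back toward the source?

Γ = (243 − 50)/(243 + 50) = 0.659
|Γ|² = 0.434
P_refl = |Γ|²·P_inc = 46 W, P_del = (1 − |Γ|²)·P_inc = 60 W

P_reflected ≈ 46 W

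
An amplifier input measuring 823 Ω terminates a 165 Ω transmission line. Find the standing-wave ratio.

VSWR ≈ 4.99

Γ = (823 − 165)/(823 + 165) = 0.666
VSWR = (1 + 0.666)/(1 − 0.666)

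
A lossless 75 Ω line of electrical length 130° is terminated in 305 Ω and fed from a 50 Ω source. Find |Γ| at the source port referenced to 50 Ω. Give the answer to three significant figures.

|Γ| ≈ 0.612

tan(βl) = -1.19
Z_in = Z_0·(Z_L + jZ_0·tanβl)/(Z_0 + jZ_L·tanβl) = 30.1 + j56.7 Ω
Γ_s = (Z_in − Z_s)/(Z_in + Z_s) = (-19.9 + j56.7)/(80.1 + j56.7), |Γ_s| = 0.612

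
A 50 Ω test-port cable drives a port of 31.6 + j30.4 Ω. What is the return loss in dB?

RL ≈ 7.79 dB

Γ = (-18.4 + j30.4)/(81.6 + j30.4), |Γ| = 0.408
RL = −20·log₁₀|Γ| = −20·log₁₀(0.408)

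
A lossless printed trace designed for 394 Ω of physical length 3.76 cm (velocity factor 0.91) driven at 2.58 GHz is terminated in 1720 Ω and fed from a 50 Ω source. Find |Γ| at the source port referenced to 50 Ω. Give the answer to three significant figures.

λ = v/f = 0.91·c / 2.58 GHz = 0.106 m
βl = 2π·l/λ = 2π × 0.355 = 128°
tan(βl) = -1.28
Z_in = Z_0·(Z_L + jZ_0·tanβl)/(Z_0 + jZ_L·tanβl) = 141 + j282 Ω
Γ_s = (Z_in − Z_s)/(Z_in + Z_s) = (90.6 + j282)/(191 + j282), |Γ_s| = 0.87

|Γ| ≈ 0.87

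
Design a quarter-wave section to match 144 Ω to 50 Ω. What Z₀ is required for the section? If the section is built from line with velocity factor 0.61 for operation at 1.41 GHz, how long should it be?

Z_qwt ≈ 84.9 Ω; length ≈ 3.24 cm

Z_qwt = √(Z_0·R_L) = √(50 × 144) = √7200
λ = 0.61·c/f = 0.13 m, so l = λ/4 = 0.0324 m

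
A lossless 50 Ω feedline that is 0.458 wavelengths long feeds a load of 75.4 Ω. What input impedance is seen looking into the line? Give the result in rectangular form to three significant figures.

Z_in ≈ 69.4 + j14.8 Ω

βl = 2π × 0.458 = 165°
tan(βl) = tan(165°) = -0.27
Z_in = Z_0·(Z_L + jZ_0·tanβl)/(Z_0 + jZ_L·tanβl)
     = 50·(75.4 − j13.5)/(50 − j20.4)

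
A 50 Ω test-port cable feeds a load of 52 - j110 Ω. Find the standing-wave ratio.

Γ = (Z_L − Z_0)/(Z_L + Z_0) = (2 − j110)/(102 − j110)
|Γ| = 110/150 = 0.733
VSWR = (1 + |Γ|)/(1 − |Γ|) = 1.73/0.267

VSWR ≈ 6.5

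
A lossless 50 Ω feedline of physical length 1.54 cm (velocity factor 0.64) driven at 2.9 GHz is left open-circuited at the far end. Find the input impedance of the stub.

λ = v/f = 0.64·c / 2.9 GHz = 0.0662 m
βl = 2π·l/λ = 2π × 0.233 = 83.7°
tan(βl) = 9.11
For an open-circuited stub, Z_in = −jZ_0·cot(βl) = −jZ_0/tan(βl)

Z_in ≈ −j5.49 Ω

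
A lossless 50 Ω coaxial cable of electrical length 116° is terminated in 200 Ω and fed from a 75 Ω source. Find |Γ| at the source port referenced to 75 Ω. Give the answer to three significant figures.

tan(βl) = -2.05
Z_in = Z_0·(Z_L + jZ_0·tanβl)/(Z_0 + jZ_L·tanβl) = 15.2 + j22.5 Ω
Γ_s = (Z_in − Z_s)/(Z_in + Z_s) = (-59.8 + j22.5)/(90.2 + j22.5), |Γ_s| = 0.687

|Γ| ≈ 0.687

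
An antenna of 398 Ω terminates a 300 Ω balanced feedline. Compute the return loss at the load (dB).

RL ≈ 17.1 dB

Γ = (398 − 300)/(398 + 300) = 0.14
RL = −20·log₁₀|Γ| = −20·log₁₀(0.14)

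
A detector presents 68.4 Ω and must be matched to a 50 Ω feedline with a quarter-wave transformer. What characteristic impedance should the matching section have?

Z_qwt ≈ 58.5 Ω

Z_qwt = √(Z_0·R_L) = √(50 × 68.4) = √3420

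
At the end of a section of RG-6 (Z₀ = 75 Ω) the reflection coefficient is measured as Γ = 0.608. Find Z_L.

Z_L = Z_0·(1 + Γ)/(1 − Γ) = 75·(1.61)/(0.392)

Z_L ≈ 308 Ω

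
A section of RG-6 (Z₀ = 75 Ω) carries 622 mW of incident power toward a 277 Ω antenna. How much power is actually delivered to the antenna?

Γ = (277 − 75)/(277 + 75) = 0.574
|Γ|² = 0.329
P_refl = |Γ|²·P_inc = 205 mW, P_del = (1 − |Γ|²)·P_inc = 417 mW

P_delivered ≈ 417 mW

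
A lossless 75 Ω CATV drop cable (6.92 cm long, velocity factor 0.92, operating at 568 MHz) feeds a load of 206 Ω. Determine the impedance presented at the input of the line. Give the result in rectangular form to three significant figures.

λ = v/f = 0.92·c / 568 MHz = 0.486 m
βl = 2π·l/λ = 2π × 0.142 = 51.3°
tan(βl) = tan(51.3°) = 1.25
Z_in = Z_0·(Z_L + jZ_0·tanβl)/(Z_0 + jZ_L·tanβl)
     = 75·(206 + j93.5)/(75 + j257)

Z_in ≈ 41.3 − j48.1 Ω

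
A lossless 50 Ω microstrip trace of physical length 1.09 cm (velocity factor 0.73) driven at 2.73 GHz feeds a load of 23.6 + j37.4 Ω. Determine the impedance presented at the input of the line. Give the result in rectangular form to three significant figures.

λ = v/f = 0.73·c / 2.73 GHz = 0.0802 m
βl = 2π·l/λ = 2π × 0.136 = 48.9°
tan(βl) = tan(48.9°) = 1.15
Z_in = Z_0·(Z_L + jZ_0·tanβl)/(Z_0 + jZ_L·tanβl)
     = 50·(23.6 + j94.7)/(7.1 + j27.1)

Z_in ≈ 174 + j2.19 Ω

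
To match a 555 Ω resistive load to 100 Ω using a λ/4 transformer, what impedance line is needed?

Z_qwt = √(Z_0·R_L) = √(100 × 555) = √55500

Z_qwt ≈ 236 Ω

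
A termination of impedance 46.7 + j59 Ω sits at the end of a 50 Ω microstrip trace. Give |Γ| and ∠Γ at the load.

Γ ≈ 0.522 ∠ 61.8°

Γ = (Z_L − Z_0)/(Z_L + Z_0) = (-3.3 + j59)/(96.7 + j59)
|Γ| = 59.1/113 = 0.522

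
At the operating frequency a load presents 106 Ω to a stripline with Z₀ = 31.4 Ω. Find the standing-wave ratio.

For a purely resistive load, VSWR = R_L/Z_0 or Z_0/R_L (whichever > 1) = 106/31.4

VSWR ≈ 3.38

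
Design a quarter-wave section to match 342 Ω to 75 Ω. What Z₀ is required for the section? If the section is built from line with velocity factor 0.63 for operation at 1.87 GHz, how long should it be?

Z_qwt ≈ 160 Ω; length ≈ 2.53 cm

Z_qwt = √(Z_0·R_L) = √(75 × 342) = √25650
λ = 0.63·c/f = 0.101 m, so l = λ/4 = 0.0253 m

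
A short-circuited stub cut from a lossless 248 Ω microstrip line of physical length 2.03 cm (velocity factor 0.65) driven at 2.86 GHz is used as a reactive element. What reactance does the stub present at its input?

X_in ≈ -802 Ω (capacitive)

λ = v/f = 0.65·c / 2.86 GHz = 0.0682 m
βl = 2π·l/λ = 2π × 0.298 = 107°
tan(βl) = -3.23
For a short-circuited stub, Z_in = jZ_0·tan(βl)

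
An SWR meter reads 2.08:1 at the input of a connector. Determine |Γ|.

|Γ| ≈ 0.351

|Γ| = (S − 1)/(S + 1) = (2.08 − 1)/(2.08 + 1) = 1.08/3.08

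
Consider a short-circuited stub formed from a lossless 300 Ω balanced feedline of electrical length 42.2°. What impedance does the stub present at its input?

Z_in ≈ +j272 Ω

tan(βl) = 0.907
For a short-circuited stub, Z_in = jZ_0·tan(βl)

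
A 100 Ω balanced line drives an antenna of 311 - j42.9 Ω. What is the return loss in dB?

Γ = (211 − j42.9)/(411 − j42.9), |Γ| = 0.521
RL = −20·log₁₀|Γ| = −20·log₁₀(0.521)

RL ≈ 5.66 dB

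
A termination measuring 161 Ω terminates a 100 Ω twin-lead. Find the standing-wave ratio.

VSWR ≈ 1.61

Γ = (161 − 100)/(161 + 100) = 0.234
VSWR = (1 + 0.234)/(1 − 0.234)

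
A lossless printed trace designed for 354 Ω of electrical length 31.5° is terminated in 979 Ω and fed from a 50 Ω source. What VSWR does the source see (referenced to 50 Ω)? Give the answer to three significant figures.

tan(βl) = 0.613
Z_in = Z_0·(Z_L + jZ_0·tanβl)/(Z_0 + jZ_L·tanβl) = 348 − j372 Ω
Γ_s = (Z_in − Z_s)/(Z_in + Z_s) = (298 − j372)/(398 − j372), |Γ_s| = 0.875
VSWR = (1 + |Γ_s|)/(1 − |Γ_s|)

VSWR ≈ 15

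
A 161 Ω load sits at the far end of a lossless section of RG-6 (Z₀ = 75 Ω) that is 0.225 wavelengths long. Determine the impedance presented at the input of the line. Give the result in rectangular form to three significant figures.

Z_in ≈ 35.6 − j9.25 Ω

βl = 2π × 0.225 = 81°
tan(βl) = tan(81°) = 6.31
Z_in = Z_0·(Z_L + jZ_0·tanβl)/(Z_0 + jZ_L·tanβl)
     = 75·(161 + j474)/(75 + j1020)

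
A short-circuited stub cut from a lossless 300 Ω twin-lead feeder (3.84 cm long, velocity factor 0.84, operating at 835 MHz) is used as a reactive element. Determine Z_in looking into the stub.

λ = v/f = 0.84·c / 835 MHz = 0.302 m
βl = 2π·l/λ = 2π × 0.127 = 45.8°
tan(βl) = 1.03
For a short-circuited stub, Z_in = jZ_0·tan(βl)

Z_in ≈ +j309 Ω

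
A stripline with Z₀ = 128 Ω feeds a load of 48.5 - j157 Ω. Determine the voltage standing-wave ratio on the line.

Γ = (Z_L − Z_0)/(Z_L + Z_0) = (-79.5 − j157)/(176.5 − j157)
|Γ| = 176/236 = 0.745
VSWR = (1 + |Γ|)/(1 − |Γ|) = 1.74/0.255

VSWR ≈ 6.84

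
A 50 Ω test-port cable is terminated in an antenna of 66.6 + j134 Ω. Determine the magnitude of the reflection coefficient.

|Γ| ≈ 0.76

Γ = (Z_L − Z_0)/(Z_L + Z_0) = (16.6 + j134)/(116.6 + j134)
|Γ| = 135/178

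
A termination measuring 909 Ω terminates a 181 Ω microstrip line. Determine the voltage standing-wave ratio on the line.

For a purely resistive load, VSWR = R_L/Z_0 or Z_0/R_L (whichever > 1) = 909/181

VSWR ≈ 5.02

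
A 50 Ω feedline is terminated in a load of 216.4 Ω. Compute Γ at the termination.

Γ = 0.625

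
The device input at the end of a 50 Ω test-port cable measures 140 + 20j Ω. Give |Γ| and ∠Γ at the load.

Γ ≈ 0.483 ∠ 6.52°

Γ = (Z_L − Z_0)/(Z_L + Z_0) = (90 + j20)/(190 + j20)
|Γ| = 92.2/191 = 0.483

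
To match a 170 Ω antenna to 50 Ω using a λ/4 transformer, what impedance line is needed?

Z_qwt ≈ 92.2 Ω

Z_qwt = √(Z_0·R_L) = √(50 × 170) = √8500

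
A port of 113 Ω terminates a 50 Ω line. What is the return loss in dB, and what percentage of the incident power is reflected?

Γ = (113 − 50)/(113 + 50) = 0.387
RL = −20·log₁₀(0.387) = 8.26 dB
P_refl/P_inc = |Γ|² = 0.149

RL ≈ 8.26 dB; 14.9% of incident power reflected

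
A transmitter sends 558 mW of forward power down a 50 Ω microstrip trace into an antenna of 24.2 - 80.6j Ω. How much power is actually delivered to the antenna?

P_delivered ≈ 225 mW

|Γ| = |(-25.8 − j80.6)/(74.2 − j80.6)| = 0.772
|Γ|² = 0.597
P_refl = |Γ|²·P_inc = 333 mW, P_del = (1 − |Γ|²)·P_inc = 225 mW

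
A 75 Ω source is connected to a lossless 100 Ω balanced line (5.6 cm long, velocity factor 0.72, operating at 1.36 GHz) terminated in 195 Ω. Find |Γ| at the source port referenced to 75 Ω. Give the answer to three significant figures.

λ = v/f = 0.72·c / 1.36 GHz = 0.159 m
βl = 2π·l/λ = 2π × 0.353 = 127°
tan(βl) = -1.33
Z_in = Z_0·(Z_L + jZ_0·tanβl)/(Z_0 + jZ_L·tanβl) = 69.9 + j48.2 Ω
Γ_s = (Z_in − Z_s)/(Z_in + Z_s) = (-5.12 + j48.2)/(145 + j48.2), |Γ_s| = 0.318

|Γ| ≈ 0.318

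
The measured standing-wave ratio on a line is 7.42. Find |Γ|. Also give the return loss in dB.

|Γ| ≈ 0.762; return loss ≈ 2.36 dB

|Γ| = (S − 1)/(S + 1) = (7.42 − 1)/(7.42 + 1) = 6.42/8.42
RL = −20·log₁₀|Γ| = −20·log₁₀(0.762)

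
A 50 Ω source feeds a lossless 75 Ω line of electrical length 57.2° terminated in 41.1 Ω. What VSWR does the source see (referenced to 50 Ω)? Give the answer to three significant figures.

VSWR ≈ 2.37

tan(βl) = 1.55
Z_in = Z_0·(Z_L + jZ_0·tanβl)/(Z_0 + jZ_L·tanβl) = 81.3 + j47.3 Ω
Γ_s = (Z_in − Z_s)/(Z_in + Z_s) = (31.3 + j47.3)/(131 + j47.3), |Γ_s| = 0.406
VSWR = (1 + |Γ_s|)/(1 − |Γ_s|)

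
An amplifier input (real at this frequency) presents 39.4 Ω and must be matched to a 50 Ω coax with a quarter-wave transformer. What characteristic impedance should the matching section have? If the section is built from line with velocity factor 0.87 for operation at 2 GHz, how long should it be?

Z_qwt ≈ 44.4 Ω; length ≈ 3.26 cm

Z_qwt = √(Z_0·R_L) = √(50 × 39.4) = √1970
λ = 0.87·c/f = 0.131 m, so l = λ/4 = 0.0326 m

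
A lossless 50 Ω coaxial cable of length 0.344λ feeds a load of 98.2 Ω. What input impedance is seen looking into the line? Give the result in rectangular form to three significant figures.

Z_in ≈ 33.1 + j22.2 Ω

βl = 2π × 0.344 = 124°
tan(βl) = tan(124°) = -1.49
Z_in = Z_0·(Z_L + jZ_0·tanβl)/(Z_0 + jZ_L·tanβl)
     = 50·(98.2 − j74.6)/(50 − j146)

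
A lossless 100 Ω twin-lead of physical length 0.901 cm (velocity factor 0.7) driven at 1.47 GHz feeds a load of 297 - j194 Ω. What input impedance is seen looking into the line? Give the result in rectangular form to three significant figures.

Z_in ≈ 72.3 − j134 Ω

λ = v/f = 0.7·c / 1.47 GHz = 0.143 m
βl = 2π·l/λ = 2π × 0.0631 = 22.7°
tan(βl) = tan(22.7°) = 0.418
Z_in = Z_0·(Z_L + jZ_0·tanβl)/(Z_0 + jZ_L·tanβl)
     = 100·(297 − j152)/(181 + j124)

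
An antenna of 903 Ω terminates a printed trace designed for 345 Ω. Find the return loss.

Γ = (903 − 345)/(903 + 345) = 0.447
RL = −20·log₁₀|Γ| = −20·log₁₀(0.447)

RL ≈ 6.99 dB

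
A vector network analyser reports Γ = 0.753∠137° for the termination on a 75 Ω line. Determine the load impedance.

Z_L ≈ 12.2 + j28.9 Ω

Z_L = Z_0·(1 + Γ)/(1 − Γ) = 75·(0.449 + j0.514)/(1.55 − j0.514)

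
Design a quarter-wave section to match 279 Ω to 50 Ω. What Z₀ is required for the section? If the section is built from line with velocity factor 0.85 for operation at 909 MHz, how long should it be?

Z_qwt = √(Z_0·R_L) = √(50 × 279) = √13950
λ = 0.85·c/f = 0.281 m, so l = λ/4 = 0.0701 m

Z_qwt ≈ 118 Ω; length ≈ 7.01 cm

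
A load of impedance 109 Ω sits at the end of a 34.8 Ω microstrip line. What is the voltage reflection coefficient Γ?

Γ = 0.516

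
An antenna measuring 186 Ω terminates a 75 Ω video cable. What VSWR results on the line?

VSWR ≈ 2.48

Γ = (186 − 75)/(186 + 75) = 0.425
VSWR = (1 + 0.425)/(1 − 0.425)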